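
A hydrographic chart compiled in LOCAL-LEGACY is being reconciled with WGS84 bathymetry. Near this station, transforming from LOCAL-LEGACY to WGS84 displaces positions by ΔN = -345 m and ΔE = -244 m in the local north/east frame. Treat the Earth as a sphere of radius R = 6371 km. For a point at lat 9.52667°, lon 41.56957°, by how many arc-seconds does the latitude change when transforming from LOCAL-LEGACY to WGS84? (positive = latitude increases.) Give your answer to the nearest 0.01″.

On a sphere of radius R, 1 rad of latitude = R, so Δφ = ΔN / R = -345.0 / 6371000 = -5.4152e-05 rad = -11.170″.

Δφ = -11.17″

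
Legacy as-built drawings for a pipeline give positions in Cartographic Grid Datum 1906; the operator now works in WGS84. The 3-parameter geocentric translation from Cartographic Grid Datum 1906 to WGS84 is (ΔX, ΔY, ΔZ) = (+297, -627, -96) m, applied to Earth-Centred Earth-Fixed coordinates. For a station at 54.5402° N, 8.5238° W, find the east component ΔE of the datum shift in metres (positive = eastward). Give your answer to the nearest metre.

At φ = 54.5402°, λ = -8.5238°: sin φ = 0.814523, cos φ = 0.580132, sin λ = -0.148220, cos λ = 0.988954.
ΔE = −sin λ·ΔX + cos λ·ΔY = −(-0.148220)·(297) + (0.988954)·(-627) = -576.05 m.

ΔE = -576 m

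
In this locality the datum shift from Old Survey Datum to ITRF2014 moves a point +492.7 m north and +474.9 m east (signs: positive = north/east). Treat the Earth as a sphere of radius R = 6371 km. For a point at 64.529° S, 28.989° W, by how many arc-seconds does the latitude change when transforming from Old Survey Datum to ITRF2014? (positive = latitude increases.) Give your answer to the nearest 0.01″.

On a sphere of radius R, 1 rad of latitude = R, so Δφ = ΔN / R = 492.7 / 6371000 = 7.7335e-05 rad = 15.951″.

Δφ = 15.95″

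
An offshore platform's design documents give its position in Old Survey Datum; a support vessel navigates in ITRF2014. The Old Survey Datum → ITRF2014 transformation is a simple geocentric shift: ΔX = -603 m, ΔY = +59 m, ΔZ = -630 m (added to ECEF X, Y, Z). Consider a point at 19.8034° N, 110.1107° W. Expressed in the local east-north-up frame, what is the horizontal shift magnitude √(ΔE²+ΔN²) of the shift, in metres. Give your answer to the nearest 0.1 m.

At φ = 19.8034°, λ = -110.1107°: sin φ = 0.338794, cos φ = 0.940861, sin λ = -0.939030, cos λ = -0.343835.
ΔE = −sin λ·ΔX + cos λ·ΔY = −(-0.939030)·(-603) + (-0.343835)·(59) = -586.52 m.
ΔN = −sin φ cos λ·ΔX − sin φ sin λ·ΔY + cos φ·ΔZ = −(0.338794)(-0.343835)(-603) − (0.338794)(-0.939030)(59) + (0.940861)(-630) = -644.22 m.
Horizontal magnitude = √(ΔE² + ΔN²) = √((-586.52)² + (-644.22)²) = 871.22 m.

871.2 m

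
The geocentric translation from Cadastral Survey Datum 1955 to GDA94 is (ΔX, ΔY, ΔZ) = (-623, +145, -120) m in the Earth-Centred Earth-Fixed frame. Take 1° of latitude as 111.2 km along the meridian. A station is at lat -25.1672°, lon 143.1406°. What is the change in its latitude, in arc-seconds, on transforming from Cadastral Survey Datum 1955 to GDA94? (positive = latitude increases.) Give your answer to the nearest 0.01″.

sin φ = -0.425261, cos φ = 0.905071, sin λ = 0.599853, cos λ = -0.800110.
North component: ΔN = −sin φ cos λ·ΔX − sin φ sin λ·ΔY + cos φ·ΔZ = −(-0.425261)(-0.800110)(-623) − (-0.425261)(0.599853)(145) + (0.905071)(-120) = 140.36 m.
1° of latitude spans 111200 m, so Δφ = 140.36 / 111200 × 3600 = 4.544″.

Δφ = 4.54″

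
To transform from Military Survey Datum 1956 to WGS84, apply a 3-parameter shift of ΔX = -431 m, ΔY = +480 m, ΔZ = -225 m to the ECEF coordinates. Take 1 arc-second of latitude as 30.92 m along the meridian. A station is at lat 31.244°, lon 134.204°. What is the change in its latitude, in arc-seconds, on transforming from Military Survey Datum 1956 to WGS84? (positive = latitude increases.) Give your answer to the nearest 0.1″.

sin φ = 0.518684, cos φ = 0.854966, sin λ = 0.716862, cos λ = -0.697215.
North component: ΔN = −sin φ cos λ·ΔX − sin φ sin λ·ΔY + cos φ·ΔZ = −(0.518684)(-0.697215)(-431) − (0.518684)(0.716862)(480) + (0.854966)(-225) = -526.71 m.
1° of latitude spans 3600 × 30.92 = 111312 m, so Δφ = -526.71 / 111312 × 3600 = -17.035″.

Δφ = -17.0″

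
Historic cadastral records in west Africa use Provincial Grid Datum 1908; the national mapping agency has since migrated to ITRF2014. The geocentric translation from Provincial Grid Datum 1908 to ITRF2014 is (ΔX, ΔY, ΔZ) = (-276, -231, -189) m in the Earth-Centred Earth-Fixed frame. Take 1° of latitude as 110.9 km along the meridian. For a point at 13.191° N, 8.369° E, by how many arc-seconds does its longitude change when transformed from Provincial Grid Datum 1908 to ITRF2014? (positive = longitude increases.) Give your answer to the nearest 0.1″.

sin φ = 0.228198, cos φ = 0.973615, sin λ = 0.145548, cos λ = 0.989351.
East component: ΔE = −sin λ·ΔX + cos λ·ΔY = −(0.145548)(-276) + (0.989351)(-231) = -188.37 m.
1° of latitude spans 110900 m; at latitude φ, 1° of longitude spans that × cos φ = 107973.9 m, so Δλ = -188.37 / 107973.9 × 3600 = -6.280″.

Δλ = -6.3″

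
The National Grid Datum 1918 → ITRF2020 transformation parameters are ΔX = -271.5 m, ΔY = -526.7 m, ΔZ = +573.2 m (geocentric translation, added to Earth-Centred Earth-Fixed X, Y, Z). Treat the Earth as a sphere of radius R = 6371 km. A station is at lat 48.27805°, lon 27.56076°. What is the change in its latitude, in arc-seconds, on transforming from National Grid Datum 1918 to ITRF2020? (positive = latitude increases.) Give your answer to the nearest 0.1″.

Δφ = 24.1″

sin φ = 0.746383, cos φ = 0.665516, sin λ = 0.462689, cos λ = 0.886521.
North component: ΔN = −sin φ cos λ·ΔX − sin φ sin λ·ΔY + cos φ·ΔZ = −(0.746383)(0.886521)(-271.5) − (0.746383)(0.462689)(-526.7) + (0.665516)(573.2) = 743.01 m.
1° of latitude spans πR/180 = 111195 m, so Δφ = 743.01 / 111195 × 3600 = 24.055″.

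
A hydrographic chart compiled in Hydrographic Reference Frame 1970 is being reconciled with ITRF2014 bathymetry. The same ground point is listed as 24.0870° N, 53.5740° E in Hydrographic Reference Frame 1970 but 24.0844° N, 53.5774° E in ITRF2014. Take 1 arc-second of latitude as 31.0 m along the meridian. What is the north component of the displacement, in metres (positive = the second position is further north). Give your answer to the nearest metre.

Δφ = 24.0844° − 24.0870° = -0.0026°; Δλ = 53.5774° − 53.5740° = +0.0034°.
1° of latitude = 3600 × 31.00 = 111600 m.
ΔN = Δφ × 111600 = -290.2 m; ΔE = Δλ × 111600 × cos(24.0870°) = +0.0034 × 111600 × 0.912927 = 346.4 m.

ΔN = -290 m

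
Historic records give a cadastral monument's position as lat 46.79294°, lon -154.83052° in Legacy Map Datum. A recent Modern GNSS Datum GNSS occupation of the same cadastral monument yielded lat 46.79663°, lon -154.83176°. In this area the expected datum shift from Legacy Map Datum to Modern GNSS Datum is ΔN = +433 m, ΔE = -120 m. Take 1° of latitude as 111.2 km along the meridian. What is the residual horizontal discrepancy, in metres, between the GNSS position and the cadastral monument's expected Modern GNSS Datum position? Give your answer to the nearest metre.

34 m

Observed coordinate differences: Δφ = +0.00369°, Δλ = -0.00124°.
Converting to metres (1° lat = 111200 m, cos φ = 0.684637): observed ΔN = 410.3 m, observed ΔE = -94.4 m.
Subtracting the expected shift leaves a residual of 410.3 − (433) = -22.7 m north and -94.4 − (-120) = 25.6 m east.
Residual distance = √((-22.7)² + 25.6²) = 34.2 m.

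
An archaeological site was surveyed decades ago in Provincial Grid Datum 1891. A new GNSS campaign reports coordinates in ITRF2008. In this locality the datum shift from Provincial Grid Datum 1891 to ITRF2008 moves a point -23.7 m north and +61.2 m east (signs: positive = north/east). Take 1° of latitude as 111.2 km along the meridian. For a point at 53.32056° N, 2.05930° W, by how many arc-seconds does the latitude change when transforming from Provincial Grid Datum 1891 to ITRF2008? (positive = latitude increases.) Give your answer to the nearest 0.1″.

Δφ = -0.8″

1° of latitude = 111.2 km, so Δφ = -23.7 / 111200 = -0.0002131° = -0.767″.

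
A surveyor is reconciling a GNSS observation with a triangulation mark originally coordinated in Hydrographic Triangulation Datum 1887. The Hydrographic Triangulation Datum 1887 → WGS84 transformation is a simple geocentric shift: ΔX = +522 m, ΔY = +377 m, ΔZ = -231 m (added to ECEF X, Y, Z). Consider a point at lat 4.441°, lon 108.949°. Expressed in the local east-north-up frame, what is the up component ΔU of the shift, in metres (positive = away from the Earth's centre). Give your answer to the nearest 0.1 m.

ΔU = 168.6 m

At φ = 4.441°, λ = 108.949°: sin φ = 0.077432, cos φ = 0.996998, sin λ = 0.945808, cos λ = -0.324726.
ΔU = cos φ cos λ·ΔX + cos φ sin λ·ΔY + sin φ·ΔZ = (0.996998)(-0.324726)(522) + (0.996998)(0.945808)(377) + (0.077432)(-231) = 168.61 m.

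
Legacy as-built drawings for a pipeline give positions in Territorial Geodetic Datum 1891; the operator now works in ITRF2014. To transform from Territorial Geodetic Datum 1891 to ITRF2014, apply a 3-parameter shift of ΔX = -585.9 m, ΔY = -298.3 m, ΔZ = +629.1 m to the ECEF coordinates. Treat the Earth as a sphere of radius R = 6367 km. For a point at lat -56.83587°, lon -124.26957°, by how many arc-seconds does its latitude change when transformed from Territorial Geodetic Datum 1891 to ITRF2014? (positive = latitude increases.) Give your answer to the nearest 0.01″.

Δφ = 26.78″

sin φ = -0.837107, cos φ = 0.547039, sin λ = -0.826397, cos λ = -0.563087.
North component: ΔN = −sin φ cos λ·ΔX − sin φ sin λ·ΔY + cos φ·ΔZ = −(-0.837107)(-0.563087)(-585.9) − (-0.837107)(-0.826397)(-298.3) + (0.547039)(629.1) = 826.67 m.
1° of latitude spans πR/180 = 111125 m, so Δφ = 826.67 / 111125 × 3600 = 26.781″.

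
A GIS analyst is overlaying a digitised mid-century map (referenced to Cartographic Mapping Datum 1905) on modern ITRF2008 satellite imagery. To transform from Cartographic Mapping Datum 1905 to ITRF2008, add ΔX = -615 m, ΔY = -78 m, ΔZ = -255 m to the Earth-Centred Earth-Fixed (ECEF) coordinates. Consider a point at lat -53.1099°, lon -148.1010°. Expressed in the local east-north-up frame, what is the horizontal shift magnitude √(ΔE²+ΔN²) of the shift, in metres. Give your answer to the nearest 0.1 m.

394.3 m

At φ = -53.1099°, λ = -148.1010°: sin φ = -0.799788, cos φ = 0.600282, sin λ = -0.528424, cos λ = -0.848981.
ΔE = −sin λ·ΔX + cos λ·ΔY = −(-0.528424)·(-615) + (-0.848981)·(-78) = -258.76 m.
ΔN = −sin φ cos λ·ΔX − sin φ sin λ·ΔY + cos φ·ΔZ = −(-0.799788)(-0.848981)(-615) − (-0.799788)(-0.528424)(-78) + (0.600282)(-255) = 297.48 m.
Horizontal magnitude = √(ΔE² + ΔN²) = √((-258.76)² + 297.48²) = 394.27 m.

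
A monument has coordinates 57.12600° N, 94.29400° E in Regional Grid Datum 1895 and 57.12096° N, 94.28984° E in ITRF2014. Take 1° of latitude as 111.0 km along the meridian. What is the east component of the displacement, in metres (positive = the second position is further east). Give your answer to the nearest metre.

Δφ = 57.12096° − 57.12600° = -0.00504°; Δλ = 94.28984° − 94.29400° = -0.00416°.
ΔN = Δφ × 111000 = -559.4 m; ΔE = Δλ × 111000 × cos(57.12600°) = -0.00416 × 111000 × 0.542793 = -250.6 m.

ΔE = -251 m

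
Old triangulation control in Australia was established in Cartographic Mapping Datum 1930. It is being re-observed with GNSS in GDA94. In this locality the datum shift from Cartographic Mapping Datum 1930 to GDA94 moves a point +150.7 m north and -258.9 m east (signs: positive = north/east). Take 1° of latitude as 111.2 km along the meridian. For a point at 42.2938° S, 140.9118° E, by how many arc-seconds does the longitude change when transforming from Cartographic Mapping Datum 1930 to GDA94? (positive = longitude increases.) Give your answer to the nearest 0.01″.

Δλ = -11.33″

At latitude -42.2938°, cos φ = 0.739704.
1° of longitude at this latitude = 111.2 × cos φ = 82.26 km, so Δλ = -258.9 / 82255.1 = -0.0031475° = -11.331″.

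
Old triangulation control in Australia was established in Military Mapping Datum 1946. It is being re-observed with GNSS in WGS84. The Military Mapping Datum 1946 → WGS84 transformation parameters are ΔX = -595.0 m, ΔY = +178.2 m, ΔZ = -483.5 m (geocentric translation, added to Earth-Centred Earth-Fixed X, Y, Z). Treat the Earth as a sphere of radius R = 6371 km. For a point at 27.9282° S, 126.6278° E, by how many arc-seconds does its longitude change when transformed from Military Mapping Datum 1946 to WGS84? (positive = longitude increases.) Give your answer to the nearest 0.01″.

Δλ = 13.60″

sin φ = -0.468365, cos φ = 0.883535, sin λ = 0.802528, cos λ = -0.596614.
East component: ΔE = −sin λ·ΔX + cos λ·ΔY = −(0.802528)(-595.0) + (-0.596614)(178.2) = 371.19 m.
1° of latitude spans πR/180 = 111195 m; at latitude φ, 1° of longitude spans that × cos φ = 98244.6 m, so Δλ = 371.19 / 98244.6 × 3600 = 13.602″.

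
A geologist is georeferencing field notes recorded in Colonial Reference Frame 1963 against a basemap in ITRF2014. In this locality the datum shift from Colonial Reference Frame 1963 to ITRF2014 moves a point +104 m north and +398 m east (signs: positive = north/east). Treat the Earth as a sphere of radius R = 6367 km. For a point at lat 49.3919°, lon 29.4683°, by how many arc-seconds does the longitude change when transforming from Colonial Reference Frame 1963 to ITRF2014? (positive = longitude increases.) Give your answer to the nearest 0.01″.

At latitude 49.3919°, cos φ = 0.650882.
One radian of longitude at latitude φ spans R cos φ, so Δλ = ΔE / (R cos φ) = 398.0 / (6367000 × 0.650882) = 9.6039e-05 rad = 19.809″.

Δλ = 19.81″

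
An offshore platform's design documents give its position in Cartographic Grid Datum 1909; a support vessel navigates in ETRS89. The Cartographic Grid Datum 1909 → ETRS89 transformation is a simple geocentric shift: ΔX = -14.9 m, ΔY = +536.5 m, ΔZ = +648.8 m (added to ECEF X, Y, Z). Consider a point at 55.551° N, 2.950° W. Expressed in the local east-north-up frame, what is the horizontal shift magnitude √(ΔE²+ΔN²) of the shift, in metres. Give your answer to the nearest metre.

669 m

The local east axis at (φ, λ) is (−sin λ, cos λ, 0), so ΔE = −sin(-2.950°)·(-14.9) + cos(-2.950°)·536.5 = 535.02 m.
The local north axis is (−sin φ cos λ, −sin φ sin λ, cos φ), giving ΔN = 12.271 + 22.769 + 367.008 = 402.05 m.
Horizontal magnitude = √(ΔE² + ΔN²) = √(535.02² + 402.05²) = 669.25 m.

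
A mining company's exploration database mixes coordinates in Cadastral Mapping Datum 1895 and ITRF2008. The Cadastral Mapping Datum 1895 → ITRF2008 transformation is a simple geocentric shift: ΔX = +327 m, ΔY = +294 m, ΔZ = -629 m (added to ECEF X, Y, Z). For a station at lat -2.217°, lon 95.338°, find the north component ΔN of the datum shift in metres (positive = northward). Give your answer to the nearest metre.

The local north axis is (−sin φ cos λ, −sin φ sin λ, cos φ), giving ΔN = -1.177 + 11.324 − 628.529 = -618.38 m.

ΔN = -618 m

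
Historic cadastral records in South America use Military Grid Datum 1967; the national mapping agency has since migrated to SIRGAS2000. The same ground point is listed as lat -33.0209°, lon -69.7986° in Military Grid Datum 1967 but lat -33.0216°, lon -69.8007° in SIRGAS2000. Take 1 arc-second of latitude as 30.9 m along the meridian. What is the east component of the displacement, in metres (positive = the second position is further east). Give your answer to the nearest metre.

ΔE = -196 m

Δφ = -33.0216° − -33.0209° = -0.0007°; Δλ = -69.8007° − -69.7986° = -0.0021°.
1° of latitude = 3600 × 30.90 = 111240 m.
ΔN = Δφ × 111240 = -77.9 m; ΔE = Δλ × 111240 × cos(-33.0209°) = -0.0021 × 111240 × 0.838472 = -195.9 m.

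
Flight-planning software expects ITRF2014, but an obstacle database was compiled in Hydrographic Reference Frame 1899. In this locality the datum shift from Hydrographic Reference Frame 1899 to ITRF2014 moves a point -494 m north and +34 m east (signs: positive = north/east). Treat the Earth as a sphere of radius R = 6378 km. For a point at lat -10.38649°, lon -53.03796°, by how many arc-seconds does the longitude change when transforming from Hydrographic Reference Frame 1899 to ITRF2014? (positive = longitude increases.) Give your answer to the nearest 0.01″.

At latitude -10.38649°, cos φ = 0.983614.
One radian of longitude at latitude φ spans R cos φ, so Δλ = ΔE / (R cos φ) = 34.0 / (6378000 × 0.983614) = 5.4196e-06 rad = 1.118″.

Δλ = 1.12″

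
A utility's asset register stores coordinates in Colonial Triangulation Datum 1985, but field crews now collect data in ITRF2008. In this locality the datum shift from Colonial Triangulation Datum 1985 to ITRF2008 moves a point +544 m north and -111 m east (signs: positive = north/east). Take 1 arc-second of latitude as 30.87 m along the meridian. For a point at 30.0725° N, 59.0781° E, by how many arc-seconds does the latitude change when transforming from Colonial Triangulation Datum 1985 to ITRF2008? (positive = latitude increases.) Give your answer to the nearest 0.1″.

Δφ = 17.6″

1″ of latitude = 30.87 m, so Δφ = 544.0 / 30.87 = 17.622″.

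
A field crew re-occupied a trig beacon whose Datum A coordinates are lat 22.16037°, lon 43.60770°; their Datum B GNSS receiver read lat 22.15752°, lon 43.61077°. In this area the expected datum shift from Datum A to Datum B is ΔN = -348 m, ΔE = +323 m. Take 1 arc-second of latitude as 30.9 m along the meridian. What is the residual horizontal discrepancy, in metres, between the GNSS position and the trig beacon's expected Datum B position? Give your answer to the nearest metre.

32 m

Observed coordinate differences: Δφ = -0.00285°, Δλ = +0.00307°.
Converting to metres (1° lat = 111240 m, cos φ = 0.926132): observed ΔN = -317.0 m, observed ΔE = 316.3 m.
Subtracting the expected shift leaves a residual of -317.0 − (-348) = 31.0 m north and 316.3 − (323) = -6.7 m east.
Residual distance = √(31.0² + (-6.7)²) = 31.7 m.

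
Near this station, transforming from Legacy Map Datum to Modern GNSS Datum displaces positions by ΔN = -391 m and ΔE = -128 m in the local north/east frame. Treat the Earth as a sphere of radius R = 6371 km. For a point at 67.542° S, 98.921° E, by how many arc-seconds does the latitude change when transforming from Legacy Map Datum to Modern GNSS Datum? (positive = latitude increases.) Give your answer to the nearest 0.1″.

On a sphere of radius R, 1 rad of latitude = R, so Δφ = ΔN / R = -391.0 / 6371000 = -6.1372e-05 rad = -12.659″.

Δφ = -12.7″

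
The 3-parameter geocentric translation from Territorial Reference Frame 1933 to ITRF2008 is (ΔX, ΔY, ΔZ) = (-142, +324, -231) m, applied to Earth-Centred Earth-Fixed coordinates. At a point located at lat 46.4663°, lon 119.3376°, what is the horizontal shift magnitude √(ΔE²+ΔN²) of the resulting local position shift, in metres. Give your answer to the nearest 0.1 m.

415.8 m

At φ = 46.4663°, λ = 119.3376°: sin φ = 0.724969, cos φ = 0.688781, sin λ = 0.871748, cos λ = -0.489955.
ΔE = −sin λ·ΔX + cos λ·ΔY = −(0.871748)·(-142) + (-0.489955)·(324) = -34.96 m.
ΔN = −sin φ cos λ·ΔX − sin φ sin λ·ΔY + cos φ·ΔZ = −(0.724969)(-0.489955)(-142) − (0.724969)(0.871748)(324) + (0.688781)(-231) = -414.31 m.
Horizontal magnitude = √(ΔE² + ΔN²) = √((-34.96)² + (-414.31)²) = 415.78 m.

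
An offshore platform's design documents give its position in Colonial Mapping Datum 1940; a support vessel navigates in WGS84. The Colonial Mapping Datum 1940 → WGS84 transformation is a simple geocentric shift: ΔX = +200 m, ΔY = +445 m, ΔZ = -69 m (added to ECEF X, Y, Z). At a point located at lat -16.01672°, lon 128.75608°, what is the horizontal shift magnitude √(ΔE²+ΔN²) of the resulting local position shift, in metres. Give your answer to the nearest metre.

At φ = -16.01672°, λ = 128.75608°: sin φ = -0.275918, cos φ = 0.961181, sin λ = 0.779818, cos λ = -0.626006.
ΔE = −sin λ·ΔX + cos λ·ΔY = −(0.779818)·(200) + (-0.626006)·(445) = -434.54 m.
ΔN = −sin φ cos λ·ΔX − sin φ sin λ·ΔY + cos φ·ΔZ = −(-0.275918)(-0.626006)(200) − (-0.275918)(0.779818)(445) + (0.961181)(-69) = -5.12 m.
Horizontal magnitude = √(ΔE² + ΔN²) = √((-434.54)² + (-5.12)²) = 434.57 m.

435 m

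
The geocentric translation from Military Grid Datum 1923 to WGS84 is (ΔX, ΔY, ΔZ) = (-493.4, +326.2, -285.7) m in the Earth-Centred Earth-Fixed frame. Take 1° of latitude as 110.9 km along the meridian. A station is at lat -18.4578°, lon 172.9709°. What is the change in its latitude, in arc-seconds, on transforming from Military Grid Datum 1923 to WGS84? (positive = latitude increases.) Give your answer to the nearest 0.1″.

Δφ = -3.4″

sin φ = -0.316606, cos φ = 0.948557, sin λ = 0.122373, cos λ = -0.992484.
North component: ΔN = −sin φ cos λ·ΔX − sin φ sin λ·ΔY + cos φ·ΔZ = −(-0.316606)(-0.992484)(-493.4) − (-0.316606)(0.122373)(326.2) + (0.948557)(-285.7) = -103.33 m.
1° of latitude spans 110900 m, so Δφ = -103.33 / 110900 × 3600 = -3.354″.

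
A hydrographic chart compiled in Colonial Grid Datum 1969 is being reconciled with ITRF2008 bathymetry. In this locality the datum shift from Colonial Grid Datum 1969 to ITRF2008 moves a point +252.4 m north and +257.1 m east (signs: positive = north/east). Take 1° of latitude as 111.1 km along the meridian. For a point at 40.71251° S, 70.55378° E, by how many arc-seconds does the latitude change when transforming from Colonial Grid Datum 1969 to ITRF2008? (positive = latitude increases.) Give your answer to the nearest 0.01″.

Δφ = 8.18″

1° of latitude = 111.1 km, so Δφ = 252.4 / 111100 = 0.0022718° = 8.179″.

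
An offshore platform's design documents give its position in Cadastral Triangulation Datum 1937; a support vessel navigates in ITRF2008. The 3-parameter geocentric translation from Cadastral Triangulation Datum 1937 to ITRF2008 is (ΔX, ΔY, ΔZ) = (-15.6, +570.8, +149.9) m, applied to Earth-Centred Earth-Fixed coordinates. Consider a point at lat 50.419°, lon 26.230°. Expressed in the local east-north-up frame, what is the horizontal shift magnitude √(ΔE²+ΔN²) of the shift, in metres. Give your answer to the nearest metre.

526 m

At φ = 50.419°, λ = 26.230°: sin φ = 0.770725, cos φ = 0.637168, sin λ = 0.441976, cos λ = 0.897027.
ΔE = −sin λ·ΔX + cos λ·ΔY = −(0.441976)·(-15.6) + (0.897027)·(570.8) = 518.92 m.
ΔN = −sin φ cos λ·ΔX − sin φ sin λ·ΔY + cos φ·ΔZ = −(0.770725)(0.897027)(-15.6) − (0.770725)(0.441976)(570.8) + (0.637168)(149.9) = -88.14 m.
Horizontal magnitude = √(ΔE² + ΔN²) = √(518.92² + (-88.14)²) = 526.35 m.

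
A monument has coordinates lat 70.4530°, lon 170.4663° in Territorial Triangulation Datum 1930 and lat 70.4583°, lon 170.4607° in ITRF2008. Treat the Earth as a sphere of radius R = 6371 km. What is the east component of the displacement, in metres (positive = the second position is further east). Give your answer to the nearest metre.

ΔE = -208 m

Δφ = 70.4583° − 70.4530° = +0.0053°; Δλ = 170.4607° − 170.4663° = -0.0056°.
1° along a meridian = πR/180 = 111195 m.
ΔN = Δφ × 111195 = 589.3 m; ΔE = Δλ × 111195 × cos(70.4530°) = -0.0056 × 111195 × 0.334580 = -208.3 m.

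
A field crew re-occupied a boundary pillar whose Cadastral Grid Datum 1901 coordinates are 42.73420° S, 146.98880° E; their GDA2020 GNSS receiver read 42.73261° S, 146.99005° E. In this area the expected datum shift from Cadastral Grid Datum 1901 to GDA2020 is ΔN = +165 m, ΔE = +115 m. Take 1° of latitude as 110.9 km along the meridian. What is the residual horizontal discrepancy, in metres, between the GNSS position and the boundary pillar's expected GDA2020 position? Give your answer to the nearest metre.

Observed coordinate differences: Δφ = +0.00159°, Δλ = +0.00125°.
Converting to metres (1° lat = 110900 m, cos φ = 0.734510): observed ΔN = 176.3 m, observed ΔE = 101.8 m.
Subtracting the expected shift leaves a residual of 176.3 − (165) = 11.3 m north and 101.8 − (115) = -13.2 m east.
Residual distance = √(11.3² + (-13.2)²) = 17.4 m.

17 m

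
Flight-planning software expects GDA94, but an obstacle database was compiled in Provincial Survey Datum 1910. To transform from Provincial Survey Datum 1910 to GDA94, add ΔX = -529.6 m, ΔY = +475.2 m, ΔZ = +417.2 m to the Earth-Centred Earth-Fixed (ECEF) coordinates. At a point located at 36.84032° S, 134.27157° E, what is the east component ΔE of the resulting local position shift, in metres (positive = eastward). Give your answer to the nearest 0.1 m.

The local east axis at (φ, λ) is (−sin λ, cos λ, 0), so ΔE = −sin(134.27157°)·(-529.6) + cos(134.27157°)·475.2 = 47.50 m.

ΔE = 47.5 m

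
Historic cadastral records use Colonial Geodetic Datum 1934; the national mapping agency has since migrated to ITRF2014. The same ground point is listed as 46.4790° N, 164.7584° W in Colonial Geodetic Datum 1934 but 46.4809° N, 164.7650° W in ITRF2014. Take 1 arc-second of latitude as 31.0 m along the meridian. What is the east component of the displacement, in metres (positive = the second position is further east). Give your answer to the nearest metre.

ΔE = -507 m

Δφ = 46.4809° − 46.4790° = +0.0019°; Δλ = -164.7650° − -164.7584° = -0.0066°.
1° of latitude = 3600 × 31.00 = 111600 m.
ΔN = Δφ × 111600 = 212.0 m; ΔE = Δλ × 111600 × cos(46.4790°) = -0.0066 × 111600 × 0.688620 = -507.2 m.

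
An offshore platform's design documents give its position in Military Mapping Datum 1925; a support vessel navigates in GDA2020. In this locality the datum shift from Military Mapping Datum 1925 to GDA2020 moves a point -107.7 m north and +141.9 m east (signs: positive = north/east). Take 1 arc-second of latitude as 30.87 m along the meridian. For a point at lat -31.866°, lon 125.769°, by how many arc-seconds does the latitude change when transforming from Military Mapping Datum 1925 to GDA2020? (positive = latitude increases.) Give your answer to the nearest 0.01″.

1″ of latitude = 30.87 m, so Δφ = -107.7 / 30.87 = -3.489″.

Δφ = -3.49″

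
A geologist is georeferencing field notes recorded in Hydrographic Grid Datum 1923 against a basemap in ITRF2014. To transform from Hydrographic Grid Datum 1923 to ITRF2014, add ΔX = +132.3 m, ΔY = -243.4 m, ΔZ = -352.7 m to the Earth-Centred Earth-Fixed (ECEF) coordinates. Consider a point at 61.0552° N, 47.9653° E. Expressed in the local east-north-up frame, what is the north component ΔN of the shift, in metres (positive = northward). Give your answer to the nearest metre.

At φ = 61.0552°, λ = 47.9653°: sin φ = 0.875086, cos φ = 0.483967, sin λ = 0.742739, cos λ = 0.669581.
ΔN = −sin φ cos λ·ΔX − sin φ sin λ·ΔY + cos φ·ΔZ = −(0.875086)(0.669581)(132.3) − (0.875086)(0.742739)(-243.4) + (0.483967)(-352.7) = -90.01 m.

ΔN = -90 m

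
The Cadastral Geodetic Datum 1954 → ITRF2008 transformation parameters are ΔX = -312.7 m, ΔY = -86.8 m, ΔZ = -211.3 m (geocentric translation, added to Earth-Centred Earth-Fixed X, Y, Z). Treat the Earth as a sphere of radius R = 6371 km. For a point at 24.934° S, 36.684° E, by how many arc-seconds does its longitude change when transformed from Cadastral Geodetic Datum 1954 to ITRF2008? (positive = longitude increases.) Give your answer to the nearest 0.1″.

Δλ = 4.2″

sin φ = -0.421574, cos φ = 0.906794, sin λ = 0.597401, cos λ = 0.801943.
East component: ΔE = −sin λ·ΔX + cos λ·ΔY = −(0.597401)(-312.7) + (0.801943)(-86.8) = 117.20 m.
1° of latitude spans πR/180 = 111195 m; at latitude φ, 1° of longitude spans that × cos φ = 100830.9 m, so Δλ = 117.20 / 100830.9 × 3600 = 4.184″.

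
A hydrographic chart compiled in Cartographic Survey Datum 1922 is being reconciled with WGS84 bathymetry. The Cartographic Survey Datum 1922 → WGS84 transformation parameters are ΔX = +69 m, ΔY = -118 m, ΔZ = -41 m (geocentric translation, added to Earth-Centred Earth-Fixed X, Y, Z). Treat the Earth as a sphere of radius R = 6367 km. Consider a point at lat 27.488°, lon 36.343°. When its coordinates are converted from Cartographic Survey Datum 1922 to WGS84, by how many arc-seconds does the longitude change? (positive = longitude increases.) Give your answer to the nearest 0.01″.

Δλ = -4.96″

sin φ = 0.461563, cos φ = 0.887108, sin λ = 0.592618, cos λ = 0.805484.
East component: ΔE = −sin λ·ΔX + cos λ·ΔY = −(0.592618)(69) + (0.805484)(-118) = -135.94 m.
1° of latitude spans πR/180 = 111125 m; at latitude φ, 1° of longitude spans that × cos φ = 98579.9 m, so Δλ = -135.94 / 98579.9 × 3600 = -4.964″.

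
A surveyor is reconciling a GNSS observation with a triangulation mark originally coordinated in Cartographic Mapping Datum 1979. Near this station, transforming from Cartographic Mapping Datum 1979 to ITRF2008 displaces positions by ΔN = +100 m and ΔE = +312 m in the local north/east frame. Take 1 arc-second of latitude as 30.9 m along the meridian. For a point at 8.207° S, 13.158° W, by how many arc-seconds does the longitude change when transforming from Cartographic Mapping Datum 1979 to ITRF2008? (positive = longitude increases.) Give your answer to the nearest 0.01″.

At latitude -8.207°, cos φ = 0.989759.
1″ of longitude at this latitude = 30.90 × cos φ = 30.5835 m, so Δλ = 312.0 / 30.5835 = 10.202″.

Δλ = 10.20″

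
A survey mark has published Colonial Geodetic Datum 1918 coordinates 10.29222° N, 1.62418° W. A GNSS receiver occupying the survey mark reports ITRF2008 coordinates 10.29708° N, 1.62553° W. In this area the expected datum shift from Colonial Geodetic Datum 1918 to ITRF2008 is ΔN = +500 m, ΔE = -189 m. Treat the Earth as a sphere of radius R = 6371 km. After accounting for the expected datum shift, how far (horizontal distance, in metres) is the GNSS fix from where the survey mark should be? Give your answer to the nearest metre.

Observed coordinate differences: Δφ = +0.00486°, Δλ = -0.00135°.
Converting to metres (1° lat = 111195 m, cos φ = 0.983909): observed ΔN = 540.4 m, observed ΔE = -147.7 m.
Subtracting the expected shift leaves a residual of 540.4 − (500) = 40.4 m north and -147.7 − (-189) = 41.3 m east.
Residual distance = √(40.4² + 41.3²) = 57.8 m.

58 m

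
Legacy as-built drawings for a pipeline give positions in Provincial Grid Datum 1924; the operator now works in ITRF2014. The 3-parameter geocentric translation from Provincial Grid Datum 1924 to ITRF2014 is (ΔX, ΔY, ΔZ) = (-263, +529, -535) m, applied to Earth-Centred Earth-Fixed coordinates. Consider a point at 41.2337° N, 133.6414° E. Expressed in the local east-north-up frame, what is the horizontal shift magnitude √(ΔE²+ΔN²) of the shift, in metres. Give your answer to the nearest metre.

794 m

The local east axis at (φ, λ) is (−sin λ, cos λ, 0), so ΔE = −sin(133.6414°)·(-263) + cos(133.6414°)·529 = -174.76 m.
The local north axis is (−sin φ cos λ, −sin φ sin λ, cos φ), giving ΔN = -119.637 − 252.331 − 402.335 = -774.30 m.
Horizontal magnitude = √(ΔE² + ΔN²) = √((-174.76)² + (-774.30)²) = 793.78 m.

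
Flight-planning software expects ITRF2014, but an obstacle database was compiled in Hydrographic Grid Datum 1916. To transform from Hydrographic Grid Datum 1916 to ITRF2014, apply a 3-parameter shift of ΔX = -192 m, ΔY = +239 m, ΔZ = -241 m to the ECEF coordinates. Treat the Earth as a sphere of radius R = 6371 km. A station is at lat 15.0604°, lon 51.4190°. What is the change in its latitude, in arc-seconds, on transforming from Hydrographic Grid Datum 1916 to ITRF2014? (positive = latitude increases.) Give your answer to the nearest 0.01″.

Δφ = -8.10″

sin φ = 0.259837, cos φ = 0.965652, sin λ = 0.781727, cos λ = 0.623620.
North component: ΔN = −sin φ cos λ·ΔX − sin φ sin λ·ΔY + cos φ·ΔZ = −(0.259837)(0.623620)(-192) − (0.259837)(0.781727)(239) + (0.965652)(-241) = -250.16 m.
1° of latitude spans πR/180 = 111195 m, so Δφ = -250.16 / 111195 × 3600 = -8.099″.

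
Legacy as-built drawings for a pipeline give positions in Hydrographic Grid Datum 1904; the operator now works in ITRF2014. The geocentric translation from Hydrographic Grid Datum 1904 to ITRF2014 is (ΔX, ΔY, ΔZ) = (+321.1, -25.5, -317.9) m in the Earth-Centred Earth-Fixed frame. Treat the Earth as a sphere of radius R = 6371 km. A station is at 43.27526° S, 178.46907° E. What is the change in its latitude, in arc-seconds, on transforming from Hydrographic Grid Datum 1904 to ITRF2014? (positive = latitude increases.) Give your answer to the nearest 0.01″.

sin φ = -0.685504, cos φ = 0.728069, sin λ = 0.026717, cos λ = -0.999643.
North component: ΔN = −sin φ cos λ·ΔX − sin φ sin λ·ΔY + cos φ·ΔZ = −(-0.685504)(-0.999643)(321.1) − (-0.685504)(0.026717)(-25.5) + (0.728069)(-317.9) = -451.96 m.
1° of latitude spans πR/180 = 111195 m, so Δφ = -451.96 / 111195 × 3600 = -14.632″.

Δφ = -14.63″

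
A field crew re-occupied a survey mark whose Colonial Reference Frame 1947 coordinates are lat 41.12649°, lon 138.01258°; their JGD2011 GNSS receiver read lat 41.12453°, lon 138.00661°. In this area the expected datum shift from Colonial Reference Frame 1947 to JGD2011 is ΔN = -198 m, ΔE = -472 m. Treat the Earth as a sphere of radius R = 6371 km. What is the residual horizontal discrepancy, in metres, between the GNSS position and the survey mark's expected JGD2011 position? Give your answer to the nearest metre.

34 m

Observed coordinate differences: Δφ = -0.00196°, Δλ = -0.00597°.
Converting to metres (1° lat = 111195 m, cos φ = 0.753259): observed ΔN = -217.9 m, observed ΔE = -500.0 m.
Subtracting the expected shift leaves a residual of -217.9 − (-198) = -19.9 m north and -500.0 − (-472) = -28.0 m east.
Residual distance = √((-19.9)² + (-28.0)²) = 34.4 m.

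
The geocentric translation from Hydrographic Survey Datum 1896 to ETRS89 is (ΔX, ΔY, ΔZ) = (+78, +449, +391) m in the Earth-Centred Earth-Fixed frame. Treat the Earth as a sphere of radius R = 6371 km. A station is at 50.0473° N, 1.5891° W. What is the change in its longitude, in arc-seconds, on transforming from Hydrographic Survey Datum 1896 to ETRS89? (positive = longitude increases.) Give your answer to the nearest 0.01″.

sin φ = 0.766575, cos φ = 0.642155, sin λ = -0.027731, cos λ = 0.999615.
East component: ΔE = −sin λ·ΔX + cos λ·ΔY = −(-0.027731)(78) + (0.999615)(449) = 450.99 m.
1° of latitude spans πR/180 = 111195 m; at latitude φ, 1° of longitude spans that × cos φ = 71404.4 m, so Δλ = 450.99 / 71404.4 × 3600 = 22.738″.

Δλ = 22.74″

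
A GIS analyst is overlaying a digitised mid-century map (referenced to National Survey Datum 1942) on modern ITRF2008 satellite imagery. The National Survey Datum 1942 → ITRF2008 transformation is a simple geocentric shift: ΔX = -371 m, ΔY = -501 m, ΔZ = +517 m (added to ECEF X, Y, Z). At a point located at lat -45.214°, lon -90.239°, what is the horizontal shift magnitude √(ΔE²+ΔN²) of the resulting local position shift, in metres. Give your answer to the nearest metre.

The local east axis at (φ, λ) is (−sin λ, cos λ, 0), so ΔE = −sin(-90.239°)·(-371) + cos(-90.239°)·(-501) = -368.91 m.
The local north axis is (−sin φ cos λ, −sin φ sin λ, cos φ), giving ΔN = 1.098 + 355.578 + 364.206 = 720.88 m.
Horizontal magnitude = √(ΔE² + ΔN²) = √((-368.91)² + 720.88²) = 809.79 m.

810 m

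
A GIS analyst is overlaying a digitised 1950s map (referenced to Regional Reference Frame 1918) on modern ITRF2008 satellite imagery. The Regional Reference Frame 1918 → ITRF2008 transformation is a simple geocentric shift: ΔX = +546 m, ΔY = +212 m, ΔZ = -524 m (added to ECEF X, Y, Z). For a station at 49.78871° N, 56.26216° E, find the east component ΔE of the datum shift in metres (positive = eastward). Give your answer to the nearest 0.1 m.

ΔE = -336.3 m

The local east axis at (φ, λ) is (−sin λ, cos λ, 0), so ΔE = −sin(56.26216°)·546 + cos(56.26216°)·212 = -336.30 m.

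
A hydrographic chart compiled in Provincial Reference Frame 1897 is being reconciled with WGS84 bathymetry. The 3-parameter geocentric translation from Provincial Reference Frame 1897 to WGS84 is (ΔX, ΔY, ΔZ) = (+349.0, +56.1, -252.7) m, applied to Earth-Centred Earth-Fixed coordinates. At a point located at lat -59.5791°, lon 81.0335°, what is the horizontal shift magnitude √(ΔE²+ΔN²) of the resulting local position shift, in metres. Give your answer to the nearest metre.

The local east axis at (φ, λ) is (−sin λ, cos λ, 0), so ΔE = −sin(81.0335°)·349.0 + cos(81.0335°)·56.1 = -335.99 m.
The local north axis is (−sin φ cos λ, −sin φ sin λ, cos φ), giving ΔN = 46.906 + 47.785 − 127.954 = -33.26 m.
Horizontal magnitude = √(ΔE² + ΔN²) = √((-335.99)² + (-33.26)²) = 337.63 m.

338 m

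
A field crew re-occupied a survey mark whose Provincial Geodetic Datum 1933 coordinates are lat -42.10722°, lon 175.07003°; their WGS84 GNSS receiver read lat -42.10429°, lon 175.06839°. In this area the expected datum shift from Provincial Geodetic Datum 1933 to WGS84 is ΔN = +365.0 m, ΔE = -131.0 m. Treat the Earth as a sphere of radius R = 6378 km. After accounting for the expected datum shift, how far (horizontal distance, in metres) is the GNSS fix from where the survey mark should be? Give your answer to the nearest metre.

39 m

Observed coordinate differences: Δφ = +0.00293°, Δλ = -0.00164°.
Converting to metres (1° lat = 111317 m, cos φ = 0.741891): observed ΔN = 326.2 m, observed ΔE = -135.4 m.
Subtracting the expected shift leaves a residual of 326.2 − (365.0) = -38.8 m north and -135.4 − (-131.0) = -4.4 m east.
Residual distance = √((-38.8)² + (-4.4)²) = 39.1 m.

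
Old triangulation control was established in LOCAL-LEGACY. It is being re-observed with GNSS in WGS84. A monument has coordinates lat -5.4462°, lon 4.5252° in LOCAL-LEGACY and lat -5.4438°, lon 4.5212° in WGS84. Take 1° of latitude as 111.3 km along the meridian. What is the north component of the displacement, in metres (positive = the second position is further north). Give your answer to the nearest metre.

ΔN = 267 m

Δφ = -5.4438° − -5.4462° = +0.0024°; Δλ = 4.5212° − 4.5252° = -0.0040°.
ΔN = Δφ × 111300 = 267.1 m; ΔE = Δλ × 111300 × cos(-5.4462°) = -0.0040 × 111300 × 0.995486 = -443.2 m.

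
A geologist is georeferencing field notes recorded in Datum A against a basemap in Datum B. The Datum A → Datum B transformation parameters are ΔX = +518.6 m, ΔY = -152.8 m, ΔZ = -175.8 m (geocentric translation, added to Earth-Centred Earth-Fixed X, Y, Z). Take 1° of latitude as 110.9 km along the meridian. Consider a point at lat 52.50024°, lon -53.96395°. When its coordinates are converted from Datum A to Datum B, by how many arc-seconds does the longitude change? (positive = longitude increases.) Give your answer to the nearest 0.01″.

sin φ = 0.793356, cos φ = 0.608758, sin λ = -0.808647, cos λ = 0.588294.
East component: ΔE = −sin λ·ΔX + cos λ·ΔY = −(-0.808647)(518.6) + (0.588294)(-152.8) = 329.47 m.
1° of latitude spans 110900 m; at latitude φ, 1° of longitude spans that × cos φ = 67511.3 m, so Δλ = 329.47 / 67511.3 × 3600 = 17.569″.

Δλ = 17.57″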